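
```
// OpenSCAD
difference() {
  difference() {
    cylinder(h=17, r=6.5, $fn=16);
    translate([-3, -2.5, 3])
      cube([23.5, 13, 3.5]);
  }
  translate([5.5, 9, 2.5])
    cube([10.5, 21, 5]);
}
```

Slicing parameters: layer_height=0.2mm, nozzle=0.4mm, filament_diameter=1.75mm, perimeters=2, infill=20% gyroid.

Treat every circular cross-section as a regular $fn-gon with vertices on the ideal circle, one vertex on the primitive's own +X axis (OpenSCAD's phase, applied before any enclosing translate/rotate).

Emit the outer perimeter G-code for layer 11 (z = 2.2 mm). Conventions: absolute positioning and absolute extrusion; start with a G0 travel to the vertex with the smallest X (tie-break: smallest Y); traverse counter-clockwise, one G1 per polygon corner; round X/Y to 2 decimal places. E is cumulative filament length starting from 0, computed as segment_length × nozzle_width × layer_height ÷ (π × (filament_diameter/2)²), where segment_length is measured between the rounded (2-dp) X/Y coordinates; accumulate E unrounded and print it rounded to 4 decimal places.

G0 X-6.50 Y0.00 Z2.20
G1 X-6.01 Y-2.49 E0.0844
G1 X-4.60 Y-4.60 E0.1688
G1 X-2.49 Y-6.01 E0.2532
G1 X0.00 Y-6.50 E0.3376
G1 X2.49 Y-6.01 E0.4220
G1 X4.60 Y-4.60 E0.5064
G1 X6.01 Y-2.49 E0.5908
G1 X6.50 Y0.00 E0.6752
G1 X6.01 Y2.49 E0.7597
G1 X4.60 Y4.60 E0.8441
G1 X2.49 Y6.01 E0.9285
G1 X0.00 Y6.50 E1.0129
G1 X-2.49 Y6.01 E1.0973
G1 X-4.60 Y4.60 E1.1817
G1 X-6.01 Y2.49 E1.2661
G1 X-6.50 Y0.00 E1.3505

At z = 2.2 mm: the cylinder: section is a regular 16-gon, circumradius r=6.5; the cube at (-3, -2.5) does not reach this height (z outside [3, 6.5]); After the difference (first − rest): none of the subtracted shapes is present at this height, so the r=6.5 cylinder is unchanged — 1 connected region; the cube at (5.5, 9) does not reach this height (z outside [2.5, 7.5]); Taking the first minus the rest: none of the subtracted shapes is present at this height, so that combined region is unchanged — 1 connected region. The outline is a single polygon with 16 vertices. Extrusion per mm of travel: 0.4 × 0.2 / (π × 0.875²) = 0.033260. Accumulating E over each segment gives final E = 1.3505.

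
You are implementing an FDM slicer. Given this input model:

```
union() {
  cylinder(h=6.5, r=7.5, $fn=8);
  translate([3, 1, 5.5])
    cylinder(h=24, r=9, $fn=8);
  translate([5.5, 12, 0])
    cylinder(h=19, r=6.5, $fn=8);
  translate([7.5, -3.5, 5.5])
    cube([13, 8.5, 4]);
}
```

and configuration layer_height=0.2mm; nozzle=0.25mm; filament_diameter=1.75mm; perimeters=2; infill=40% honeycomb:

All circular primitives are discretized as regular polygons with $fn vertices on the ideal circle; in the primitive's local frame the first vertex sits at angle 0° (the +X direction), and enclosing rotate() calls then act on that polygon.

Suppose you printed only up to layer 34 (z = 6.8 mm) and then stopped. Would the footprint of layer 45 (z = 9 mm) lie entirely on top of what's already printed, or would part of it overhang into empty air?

Compare the two slices. At z = 6.8: the cylinder does not reach this height (z outside [0, 6.5]); the r=9 cylinder at (3, 1) contributes a regular 8-gon of circumradius 9 (area = (8/2)·9.000²·sin(360°/8) = 229.10 mm²); the cylinder at (5.5, 12): section is a regular 8-gon, circumradius r=6.5 (area = (8/2)·6.500²·sin(360°/8) = 119.50 mm²); the 13×8.5 cube at (7.5, -3.5) contributes its full rectangle (area 110.50 mm²); Taking the union: the regions partially overlap — summed areas 459.10 mm² minus the doubly-counted overlap 52.59 mm² gives 406.52 mm² — area = 406.52 mm². At z = 9: the cylinder is not intersected at this z (z outside [0, 6.5]); the cylinder at (3, 1): section is a regular 8-gon, circumradius r=9 (area = (8/2)·9.000²·sin(360°/8) = 229.10 mm²); the r=6.5 cylinder at (5.5, 12) gives a regular 8-gon of circumradius 6.5 (constant along its height) (area = (8/2)·6.500²·sin(360°/8) = 119.50 mm²); the 13×8.5 cube at (7.5, -3.5) contributes its full rectangle (area 110.50 mm²); Merging all regions: the regions partially overlap — summed areas 459.10 mm² minus the doubly-counted overlap 52.59 mm² gives 406.52 mm² — area = 406.52 mm². Checking containment: the cross-section at z = 9 is a subset of the cross-section at z = 6.8.

entirely on top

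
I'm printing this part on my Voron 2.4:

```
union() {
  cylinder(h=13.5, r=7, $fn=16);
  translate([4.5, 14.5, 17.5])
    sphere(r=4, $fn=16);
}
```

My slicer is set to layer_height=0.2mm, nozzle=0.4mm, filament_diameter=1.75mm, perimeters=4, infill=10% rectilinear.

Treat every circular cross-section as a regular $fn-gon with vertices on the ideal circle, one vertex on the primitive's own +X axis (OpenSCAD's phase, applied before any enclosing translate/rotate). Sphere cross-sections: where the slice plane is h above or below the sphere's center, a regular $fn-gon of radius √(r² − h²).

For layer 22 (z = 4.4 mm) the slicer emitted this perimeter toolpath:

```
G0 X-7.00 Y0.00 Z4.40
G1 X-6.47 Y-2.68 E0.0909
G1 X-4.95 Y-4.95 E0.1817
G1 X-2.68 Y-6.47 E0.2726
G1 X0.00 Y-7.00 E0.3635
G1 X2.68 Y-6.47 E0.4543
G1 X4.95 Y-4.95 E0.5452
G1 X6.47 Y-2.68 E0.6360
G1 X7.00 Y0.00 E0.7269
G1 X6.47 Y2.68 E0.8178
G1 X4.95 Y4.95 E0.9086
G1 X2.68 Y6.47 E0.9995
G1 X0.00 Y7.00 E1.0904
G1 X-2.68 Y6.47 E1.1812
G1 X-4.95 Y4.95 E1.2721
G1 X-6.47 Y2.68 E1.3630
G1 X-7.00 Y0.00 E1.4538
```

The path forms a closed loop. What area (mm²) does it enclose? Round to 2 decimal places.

150.08 mm²

Apply the shoelace formula to the sequence of (X, Y) vertices; enclosed area = 150.08 mm².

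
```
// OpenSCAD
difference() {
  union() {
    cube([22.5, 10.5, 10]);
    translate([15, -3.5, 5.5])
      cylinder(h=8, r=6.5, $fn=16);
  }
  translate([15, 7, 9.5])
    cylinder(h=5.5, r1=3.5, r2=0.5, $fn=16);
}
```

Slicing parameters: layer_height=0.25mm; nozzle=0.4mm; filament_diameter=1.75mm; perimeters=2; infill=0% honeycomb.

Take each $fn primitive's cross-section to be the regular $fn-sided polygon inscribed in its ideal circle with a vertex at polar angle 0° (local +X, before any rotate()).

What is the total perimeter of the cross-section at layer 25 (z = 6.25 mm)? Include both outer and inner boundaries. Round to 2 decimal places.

83.14 mm

At z = 6.25 mm: the cube is present — its section is the full 22.5×10.5 rectangle (perimeter 66.00 mm); the cylinder at (15, -3.5): section is a regular 16-gon, circumradius r=6.5 (perimeter = 2·16·6.500·sin(180°/16) = 40.58 mm); Combining (union): the regions partially overlap (shared area 22.09 mm²), so the edge portions inside another operand are dropped and the merged outline is re-measured after clipping — boundary = 83.14 mm; the cone at (15, 7) is not intersected at this z (z outside [9.5, 15]); Taking the first minus the rest: none of the subtracted shapes is present at this height, so the result so far is unchanged — boundary = 83.14 mm. Overall, the cross-section is a single solid region. Total boundary length (outer) = 83.14 mm.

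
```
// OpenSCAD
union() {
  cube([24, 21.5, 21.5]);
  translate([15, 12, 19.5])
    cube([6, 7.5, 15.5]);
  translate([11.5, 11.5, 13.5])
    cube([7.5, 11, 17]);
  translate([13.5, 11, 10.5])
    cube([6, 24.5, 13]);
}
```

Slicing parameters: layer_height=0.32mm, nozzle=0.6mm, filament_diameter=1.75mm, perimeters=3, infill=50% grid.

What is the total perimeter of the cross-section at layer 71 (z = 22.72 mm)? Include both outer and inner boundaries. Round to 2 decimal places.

At z = 22.72 mm: the cube is absent (z outside [0, 21.5]); the cube at (15, 12) is present — its section is the full 6×7.5 rectangle (perimeter 27.00 mm); the cube at (11.5, 11.5) (footprint 7.5×11) is included at this height (perimeter 37.00 mm); the 6×24.5 cube at (13.5, 11) contributes its full rectangle (perimeter 61.00 mm); Taking the union: the regions partially overlap (shared area 94.25 mm²), so the edge portions inside another operand are dropped and the merged outline is re-measured after clipping — boundary = 68.00 mm. Overall, the cross-section is a single solid region. Total boundary length (outer) = 68.00 mm.

68.00 mm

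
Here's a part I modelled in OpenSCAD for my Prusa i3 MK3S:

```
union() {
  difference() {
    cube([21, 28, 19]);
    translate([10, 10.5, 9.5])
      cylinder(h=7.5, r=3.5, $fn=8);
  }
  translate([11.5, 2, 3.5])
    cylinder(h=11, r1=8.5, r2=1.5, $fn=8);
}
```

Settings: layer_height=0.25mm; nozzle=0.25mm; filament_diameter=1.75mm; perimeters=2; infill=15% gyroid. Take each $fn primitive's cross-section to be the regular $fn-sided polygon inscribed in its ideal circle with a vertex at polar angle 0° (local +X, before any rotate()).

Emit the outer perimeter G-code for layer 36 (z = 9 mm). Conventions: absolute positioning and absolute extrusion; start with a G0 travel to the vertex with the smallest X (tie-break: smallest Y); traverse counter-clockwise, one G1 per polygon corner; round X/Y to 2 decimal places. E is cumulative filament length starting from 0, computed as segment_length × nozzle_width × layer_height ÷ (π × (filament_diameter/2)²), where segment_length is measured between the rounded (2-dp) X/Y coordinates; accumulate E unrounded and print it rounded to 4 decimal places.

G0 X0.00 Y0.00 Z9.00
G1 X7.33 Y0.00 E0.1905
G1 X7.96 Y-1.54 E0.2337
G1 X11.50 Y-3.00 E0.3332
G1 X15.04 Y-1.54 E0.4327
G1 X15.67 Y0.00 E0.4759
G1 X21.00 Y0.00 E0.6144
G1 X21.00 Y28.00 E1.3420
G1 X0.00 Y28.00 E1.8877
G1 X0.00 Y0.00 E2.6152

At z = 9 mm: the cube (footprint 21×28) is included at this height; the cylinder at (10, 10.5) does not reach this height (z outside [9.5, 17]); After the difference (first − rest): none of the subtracted shapes is present at this height, so the 21×28 cube is unchanged — 1 connected region; the cone at (11.5, 2): at t=0.500 of its height the radius interpolates to r₁+(r₂−r₁)t = 5.000, giving a regular 8-gon of that circumradius; Taking the union: the regions partially overlap (shared area 53.70 mm²), so overlapping operands fuse into one piece — 1 connected region. The outline is a single polygon with 9 vertices. Extrusion per mm of travel: 0.25 × 0.25 / (π × 0.875²) = 0.025984. Accumulating E over each segment gives final E = 2.6152.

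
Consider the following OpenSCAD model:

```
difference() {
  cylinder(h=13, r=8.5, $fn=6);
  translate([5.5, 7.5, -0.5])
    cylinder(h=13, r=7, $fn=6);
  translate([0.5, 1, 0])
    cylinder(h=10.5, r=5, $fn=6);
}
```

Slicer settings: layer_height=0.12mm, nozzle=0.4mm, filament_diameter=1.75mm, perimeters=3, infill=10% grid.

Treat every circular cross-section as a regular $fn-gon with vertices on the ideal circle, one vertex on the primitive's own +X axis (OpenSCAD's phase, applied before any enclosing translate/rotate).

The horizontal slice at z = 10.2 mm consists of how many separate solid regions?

1

At z = 10.2 mm: the cylinder: section is a regular 6-gon, circumradius r=8.5; the r=7 cylinder at (5.5, 7.5) gives a regular 6-gon of circumradius 7 (constant along its height); the r=5 cylinder at (0.5, 1) gives a regular 6-gon of circumradius 5 (constant along its height); Subtracting the remaining from the first: starting from the r=8.5 cylinder, the r=7 cylinder at (5.5, 7.5) partially overlaps it — only the 33.58 mm² overlap (of its 127.31 mm²) is removed, clipping the outline; the r=5 cylinder at (0.5, 1) partially overlaps it — only the 52.31 mm² overlap (of its 64.95 mm²) is removed, clipping the outline — 1 connected region. The result has 1 disconnected region.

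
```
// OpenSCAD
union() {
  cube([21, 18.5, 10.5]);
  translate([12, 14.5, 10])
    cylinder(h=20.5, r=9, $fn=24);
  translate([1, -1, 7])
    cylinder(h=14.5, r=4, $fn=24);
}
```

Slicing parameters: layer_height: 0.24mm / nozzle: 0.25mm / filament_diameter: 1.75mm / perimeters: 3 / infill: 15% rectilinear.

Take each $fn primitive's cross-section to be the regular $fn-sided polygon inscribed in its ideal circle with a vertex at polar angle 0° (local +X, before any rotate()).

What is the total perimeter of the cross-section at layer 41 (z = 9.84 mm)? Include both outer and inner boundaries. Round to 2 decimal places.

90.06 mm

At z = 9.84 mm: the cube is present — its section is the full 21×18.5 rectangle (perimeter 79.00 mm); the cylinder at (12, 14.5) does not reach this height (z outside [10, 30.5]); the r=4 cylinder at (1, -1) gives a regular 24-gon of circumradius 4 (constant along its height) (perimeter = 2·24·4.000·sin(180°/24) = 25.06 mm); Taking the union: the regions partially overlap (shared area 11.42 mm²), so the edge portions inside another operand are dropped and the merged outline is re-measured after clipping — boundary = 90.06 mm. Overall, the cross-section is a single solid region. Total boundary length (outer) = 90.06 mm.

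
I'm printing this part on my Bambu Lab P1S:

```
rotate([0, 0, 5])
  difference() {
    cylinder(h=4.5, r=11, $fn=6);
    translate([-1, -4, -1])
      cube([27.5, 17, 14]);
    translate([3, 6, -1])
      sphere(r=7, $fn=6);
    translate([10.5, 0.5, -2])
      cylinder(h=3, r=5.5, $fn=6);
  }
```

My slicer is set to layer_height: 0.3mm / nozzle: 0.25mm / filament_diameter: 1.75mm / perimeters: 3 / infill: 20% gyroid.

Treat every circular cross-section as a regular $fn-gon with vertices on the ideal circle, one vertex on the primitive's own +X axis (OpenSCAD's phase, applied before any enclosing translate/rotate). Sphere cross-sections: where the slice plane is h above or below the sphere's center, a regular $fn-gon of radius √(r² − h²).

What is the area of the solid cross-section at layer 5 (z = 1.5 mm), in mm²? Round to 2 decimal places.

171.93 mm²

At z = 1.5 mm: the r=11 cylinder gives a regular 6-gon of circumradius 11 (constant along its height) (area = (6/2)·11.000²·sin(360°/6) = 314.37 mm²); the cube at (-1, -4) (footprint 27.5×17) is included at this height (area 467.50 mm²); the r=7 sphere at (3, 6) contributes a regular 6-gon of circumradius √(7²−2.5²) = 6.538 (area = (6/2)·6.538²·sin(360°/6) = 111.07 mm²); the cylinder at (10.5, 0.5) is absent (z outside [-2, 1]); Subtracting the remaining from the first: starting from the r=11 cylinder (314.37 mm²), the 27.5×17 cube at (-1, -4) partially overlaps it — only the 131.50 mm² overlap (of its 467.50 mm²) is removed, clipping the outline; the r=7 sphere at (3, 6) partially overlaps it — only the 10.94 mm² overlap (of its 111.07 mm²) is removed, clipping the outline — area = 171.93 mm²; (whole slice rotated 5° about Z — lengths, areas and connectivity unchanged). Overall, the cross-section is a single solid region. Net area = 171.93 mm².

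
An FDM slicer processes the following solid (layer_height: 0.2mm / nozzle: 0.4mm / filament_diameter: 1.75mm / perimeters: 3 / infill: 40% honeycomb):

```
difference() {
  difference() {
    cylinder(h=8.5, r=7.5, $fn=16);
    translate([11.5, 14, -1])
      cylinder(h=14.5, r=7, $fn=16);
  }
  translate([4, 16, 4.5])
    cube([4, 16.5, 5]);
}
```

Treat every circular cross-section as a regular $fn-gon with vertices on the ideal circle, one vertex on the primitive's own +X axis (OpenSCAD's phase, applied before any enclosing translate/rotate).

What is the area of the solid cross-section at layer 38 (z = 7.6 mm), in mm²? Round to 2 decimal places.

172.21 mm²

At z = 7.6 mm: the r=7.5 cylinder contributes a regular 16-gon of circumradius 7.5 (area = (16/2)·7.500²·sin(360°/16) = 172.21 mm²); the r=7 cylinder at (11.5, 14) contributes a regular 16-gon of circumradius 7 (area = (16/2)·7.000²·sin(360°/16) = 150.01 mm²); Subtracting the remaining from the first: starting from the r=7.5 cylinder (172.21 mm²), the r=7 cylinder at (11.5, 14) misses the remaining region (no effect) — area = 172.21 mm²; the cube at (4, 16) is present — its section is the full 4×16.5 rectangle (area 66.00 mm²); After the difference (first − rest): starting from the result so far (172.21 mm²), the 4×16.5 cube at (4, 16) misses the remaining region (no effect) — area = 172.21 mm². Overall, the cross-section is a single solid region. Net area = 172.21 mm².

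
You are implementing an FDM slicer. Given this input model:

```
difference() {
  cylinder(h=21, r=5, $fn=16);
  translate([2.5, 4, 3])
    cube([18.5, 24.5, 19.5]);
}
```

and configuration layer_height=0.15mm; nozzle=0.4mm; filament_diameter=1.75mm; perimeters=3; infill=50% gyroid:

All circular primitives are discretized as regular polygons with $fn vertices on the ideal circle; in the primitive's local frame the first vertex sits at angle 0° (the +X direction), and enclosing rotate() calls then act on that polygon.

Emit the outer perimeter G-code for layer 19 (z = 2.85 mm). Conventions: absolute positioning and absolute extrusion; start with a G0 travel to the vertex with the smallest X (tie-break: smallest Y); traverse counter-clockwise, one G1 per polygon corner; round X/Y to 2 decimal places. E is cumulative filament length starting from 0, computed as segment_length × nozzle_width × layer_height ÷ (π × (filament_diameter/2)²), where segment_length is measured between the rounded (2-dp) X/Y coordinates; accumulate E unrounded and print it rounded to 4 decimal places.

At z = 2.85 mm: the r=5 cylinder contributes a regular 16-gon of circumradius 5; the cube at (2.5, 4) is absent (z outside [3, 22.5]); Taking the first minus the rest: none of the subtracted shapes is present at this height, so the r=5 cylinder is unchanged — 1 connected region. The outline is a single polygon with 16 vertices. Extrusion per mm of travel: 0.4 × 0.15 / (π × 0.875²) = 0.024945. Accumulating E over each segment gives final E = 0.7788.

G0 X-5.00 Y0.00 Z2.85
G1 X-4.62 Y-1.91 E0.0486
G1 X-3.54 Y-3.54 E0.0974
G1 X-1.91 Y-4.62 E0.1461
G1 X0.00 Y-5.00 E0.1947
G1 X1.91 Y-4.62 E0.2433
G1 X3.54 Y-3.54 E0.2921
G1 X4.62 Y-1.91 E0.3408
G1 X5.00 Y0.00 E0.3894
G1 X4.62 Y1.91 E0.4380
G1 X3.54 Y3.54 E0.4868
G1 X1.91 Y4.62 E0.5355
G1 X0.00 Y5.00 E0.5841
G1 X-1.91 Y4.62 E0.6327
G1 X-3.54 Y3.54 E0.6815
G1 X-4.62 Y1.91 E0.7303
G1 X-5.00 Y0.00 E0.7788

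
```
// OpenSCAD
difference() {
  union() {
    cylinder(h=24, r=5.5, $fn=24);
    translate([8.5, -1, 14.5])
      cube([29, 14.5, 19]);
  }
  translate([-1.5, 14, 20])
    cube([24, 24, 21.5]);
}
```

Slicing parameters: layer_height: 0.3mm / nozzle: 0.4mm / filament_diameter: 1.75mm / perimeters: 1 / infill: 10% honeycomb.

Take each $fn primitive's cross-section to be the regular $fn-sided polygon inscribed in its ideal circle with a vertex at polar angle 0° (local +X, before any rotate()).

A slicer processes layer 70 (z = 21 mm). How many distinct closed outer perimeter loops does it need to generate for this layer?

2

At z = 21 mm: the cylinder: section is a regular 24-gon, circumradius r=5.5; the cube at (8.5, -1) (footprint 29×14.5) is included at this height; Merging all regions: the 2 present regions are separate (no shared area or edge), so areas and boundary lengths simply add and each stays a separate island — 2 connected regions; the cube at (-1.5, 14) is present — its section is the full 24×24 rectangle; Subtracting the remaining from the first: starting from that combined region, the 24×24 cube at (-1.5, 14) misses the remaining region (no effect) — 2 connected regions. The result has 2 disconnected regions.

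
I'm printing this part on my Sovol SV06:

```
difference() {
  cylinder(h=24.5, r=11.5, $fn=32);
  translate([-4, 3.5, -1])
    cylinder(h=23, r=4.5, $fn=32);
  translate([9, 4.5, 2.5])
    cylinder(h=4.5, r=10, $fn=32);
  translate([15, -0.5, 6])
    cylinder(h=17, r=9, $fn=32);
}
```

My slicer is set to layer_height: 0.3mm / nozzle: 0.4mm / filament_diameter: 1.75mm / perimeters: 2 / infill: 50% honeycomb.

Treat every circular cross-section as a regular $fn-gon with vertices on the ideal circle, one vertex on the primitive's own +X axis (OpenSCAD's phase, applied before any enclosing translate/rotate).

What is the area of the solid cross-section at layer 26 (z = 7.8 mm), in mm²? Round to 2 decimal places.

At z = 7.8 mm: the r=11.5 cylinder gives a regular 32-gon of circumradius 11.5 (constant along its height) (area = (32/2)·11.500²·sin(360°/32) = 412.81 mm²); the r=4.5 cylinder at (-4, 3.5) contributes a regular 32-gon of circumradius 4.5 (area = (32/2)·4.500²·sin(360°/32) = 63.21 mm²); the cylinder at (9, 4.5) is absent (z outside [2.5, 7]); the r=9 cylinder at (15, -0.5) contributes a regular 32-gon of circumradius 9 (area = (32/2)·9.000²·sin(360°/32) = 252.84 mm²); Subtracting the remaining from the first: starting from the r=11.5 cylinder (412.81 mm²), the r=4.5 cylinder at (-4, 3.5) lies wholly inside it (removes its full 63.21 mm² and its 28.23 mm outline becomes a hole wall); the r=9 cylinder at (15, -0.5) partially overlaps it — only the 51.12 mm² overlap (of its 252.84 mm²) is removed, clipping the outline — area = 298.48 mm². Overall, the cross-section is one region with 1 hole. Net area = 298.48 mm².

298.48 mm²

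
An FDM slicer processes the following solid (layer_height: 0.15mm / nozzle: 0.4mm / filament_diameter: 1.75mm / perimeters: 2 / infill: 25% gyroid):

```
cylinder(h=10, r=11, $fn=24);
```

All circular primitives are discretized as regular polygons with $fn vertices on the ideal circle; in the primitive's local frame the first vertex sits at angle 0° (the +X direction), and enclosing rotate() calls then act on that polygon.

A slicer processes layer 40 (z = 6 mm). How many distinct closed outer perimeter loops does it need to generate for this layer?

At z = 6 mm: the r=11 cylinder gives a regular 24-gon of circumradius 11 (constant along its height). The result has 1 disconnected region.

1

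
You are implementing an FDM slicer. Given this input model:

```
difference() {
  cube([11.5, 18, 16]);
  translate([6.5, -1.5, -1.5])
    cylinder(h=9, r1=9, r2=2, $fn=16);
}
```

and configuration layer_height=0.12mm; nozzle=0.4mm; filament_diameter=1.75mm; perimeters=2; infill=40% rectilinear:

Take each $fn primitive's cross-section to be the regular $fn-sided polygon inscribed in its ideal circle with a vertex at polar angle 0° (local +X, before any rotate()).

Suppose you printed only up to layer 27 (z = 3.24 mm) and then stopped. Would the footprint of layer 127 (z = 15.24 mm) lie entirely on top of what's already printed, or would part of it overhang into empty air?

part overhangs

Compare the two slices. At z = 3.24: the cube is present — its section is the full 11.5×18 rectangle (area 207.00 mm²); the cone at (6.5, -1.5) (r1=9→r2=2) has section circumradius 5.313 here — a regular 16-gon (area = (16/2)·5.313²·sin(360°/16) = 86.43 mm²); Subtracting the remaining from the first: starting from the 11.5×18 cube (207.00 mm²), the cone at (6.5, -1.5) partially overlaps it — only the 27.72 mm² overlap (of its 86.43 mm²) is removed, clipping the outline — area = 179.28 mm². At z = 15.24: the 11.5×18 cube contributes its full rectangle (area 207.00 mm²); the cone at (6.5, -1.5) is absent (z outside [-1.5, 7.5]); After the difference (first − rest): none of the subtracted shapes is present at this height, so the 11.5×18 cube is unchanged — area = 207.00 mm². Checking containment: at z = 15.24 the cross-section extends beyond the z = 3.24 cross-section by about 27.72 mm².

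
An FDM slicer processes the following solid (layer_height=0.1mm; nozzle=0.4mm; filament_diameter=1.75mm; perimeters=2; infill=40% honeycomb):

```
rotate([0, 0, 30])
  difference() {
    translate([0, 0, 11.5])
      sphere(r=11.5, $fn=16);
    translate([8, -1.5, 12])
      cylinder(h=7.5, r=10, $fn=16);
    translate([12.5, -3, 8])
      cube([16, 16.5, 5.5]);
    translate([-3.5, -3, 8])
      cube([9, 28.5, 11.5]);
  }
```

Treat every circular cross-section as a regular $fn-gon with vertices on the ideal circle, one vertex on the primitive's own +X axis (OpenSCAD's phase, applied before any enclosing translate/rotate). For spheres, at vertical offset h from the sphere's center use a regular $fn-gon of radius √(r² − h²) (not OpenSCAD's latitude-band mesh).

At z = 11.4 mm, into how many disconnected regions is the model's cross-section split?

At z = 11.4 mm: the r=11.5 sphere contributes a regular 16-gon of circumradius √(11.5²−0.1²) = 11.500; the cylinder at (8, -1.5) is not intersected at this z (z outside [12, 19.5]); the cube at (12.5, -3) is present — its section is the full 16×16.5 rectangle; the 9×28.5 cube at (-3.5, -3) contributes its full rectangle; After the difference (first − rest): starting from the r=11.5 sphere, the 16×16.5 cube at (12.5, -3) misses the remaining region (no effect); the 9×28.5 cube at (-3.5, -3) partially overlaps it — only the 125.99 mm² overlap (of its 256.50 mm²) is removed, clipping the outline — 1 connected region; (rotated 30° about Z; rotation is an isometry so areas/perimeters/island counts are preserved). The result has 1 disconnected region.

1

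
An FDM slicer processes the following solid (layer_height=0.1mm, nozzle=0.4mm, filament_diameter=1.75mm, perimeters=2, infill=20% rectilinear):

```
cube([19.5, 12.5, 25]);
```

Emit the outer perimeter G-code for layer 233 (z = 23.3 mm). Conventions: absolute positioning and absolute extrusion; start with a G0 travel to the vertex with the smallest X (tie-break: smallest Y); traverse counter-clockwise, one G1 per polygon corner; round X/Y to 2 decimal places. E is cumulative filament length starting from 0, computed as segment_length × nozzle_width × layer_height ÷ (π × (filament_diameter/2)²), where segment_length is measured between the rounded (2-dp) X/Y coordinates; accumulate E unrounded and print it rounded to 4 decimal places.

At z = 23.3 mm: the cube (footprint 19.5×12.5) is included at this height. The outline is a single polygon with 4 vertices. Extrusion per mm of travel: 0.4 × 0.1 / (π × 0.875²) = 0.016630. Accumulating E over each segment gives final E = 1.0643.

G0 X0.00 Y0.00 Z23.30
G1 X19.50 Y0.00 E0.3243
G1 X19.50 Y12.50 E0.5322
G1 X0.00 Y12.50 E0.8564
G1 X0.00 Y0.00 E1.0643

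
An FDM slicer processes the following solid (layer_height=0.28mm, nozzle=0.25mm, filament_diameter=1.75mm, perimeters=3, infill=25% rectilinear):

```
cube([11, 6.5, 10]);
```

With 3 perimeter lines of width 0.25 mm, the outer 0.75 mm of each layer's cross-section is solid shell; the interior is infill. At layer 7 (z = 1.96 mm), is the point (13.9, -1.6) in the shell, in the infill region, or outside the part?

At z = 1.96 mm: the cube (footprint 11×6.5) is included at this height. Overall, the cross-section is a single solid region. The nearest boundary edge runs (0.00, 0.00)→(11.00, 0.00); distance from the point to it = 3.31 mm. The point is not inside any of the regions above, so it lies outside the cross-section (3.31 mm from the nearest boundary).

outside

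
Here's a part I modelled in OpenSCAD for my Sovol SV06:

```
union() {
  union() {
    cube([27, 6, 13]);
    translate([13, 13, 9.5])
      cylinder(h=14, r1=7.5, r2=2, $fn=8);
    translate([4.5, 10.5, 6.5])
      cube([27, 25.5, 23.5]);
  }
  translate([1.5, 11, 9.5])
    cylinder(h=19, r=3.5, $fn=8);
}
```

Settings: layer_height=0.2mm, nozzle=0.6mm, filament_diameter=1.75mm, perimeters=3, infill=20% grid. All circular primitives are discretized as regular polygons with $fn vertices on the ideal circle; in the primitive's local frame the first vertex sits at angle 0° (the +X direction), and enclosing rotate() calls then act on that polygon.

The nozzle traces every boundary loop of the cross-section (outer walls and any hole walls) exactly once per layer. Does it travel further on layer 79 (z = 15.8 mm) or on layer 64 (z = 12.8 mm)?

layer 64 (z = 12.8 mm)

Layer 79 (z = 15.8): the cube is absent (z outside [0, 13]); the cone at (13, 13) (r1=7.5→r2=2) has section circumradius 5.025 here — a regular 8-gon (perimeter = 2·8·5.025·sin(180°/8) = 30.77 mm); the cube at (4.5, 10.5) is present — its section is the full 27×25.5 rectangle (perimeter 105.00 mm); Combining (union): the regions partially overlap (shared area 58.25 mm²), so the edge portions inside another operand are dropped and the merged outline is re-measured after clipping — boundary = 106.99 mm; the cylinder at (1.5, 11): section is a regular 8-gon, circumradius r=3.5 (perimeter = 2·8·3.500·sin(180°/8) = 21.43 mm); Combining (union): the regions partially overlap (shared area 0.50 mm²), so the edge portions inside another operand are dropped and the merged outline is re-measured after clipping — boundary = 124.58 mm. So its perimeter = 124.58 mm. Layer 64 (z = 12.8): the 27×6 cube contributes its full rectangle (perimeter 66.00 mm); the cone at (13, 13): at t=0.236 of its height the radius interpolates to r₁+(r₂−r₁)t = 6.204, giving a regular 8-gon of that circumradius (perimeter = 2·8·6.204·sin(180°/8) = 37.98 mm); the 27×25.5 cube at (4.5, 10.5) contributes its full rectangle (perimeter 105.00 mm); Combining (union): the regions partially overlap (shared area 82.85 mm²), so the edge portions inside another operand are dropped and the merged outline is re-measured after clipping — boundary = 174.24 mm; the r=3.5 cylinder at (1.5, 11) gives a regular 8-gon of circumradius 3.5 (constant along its height) (perimeter = 2·8·3.500·sin(180°/8) = 21.43 mm); Taking the union: the regions partially overlap (shared area 0.50 mm²), so the edge portions inside another operand are dropped and the merged outline is re-measured after clipping — boundary = 191.83 mm. So its perimeter = 191.83 mm. Layer 64 is larger (191.83 vs 124.58 mm).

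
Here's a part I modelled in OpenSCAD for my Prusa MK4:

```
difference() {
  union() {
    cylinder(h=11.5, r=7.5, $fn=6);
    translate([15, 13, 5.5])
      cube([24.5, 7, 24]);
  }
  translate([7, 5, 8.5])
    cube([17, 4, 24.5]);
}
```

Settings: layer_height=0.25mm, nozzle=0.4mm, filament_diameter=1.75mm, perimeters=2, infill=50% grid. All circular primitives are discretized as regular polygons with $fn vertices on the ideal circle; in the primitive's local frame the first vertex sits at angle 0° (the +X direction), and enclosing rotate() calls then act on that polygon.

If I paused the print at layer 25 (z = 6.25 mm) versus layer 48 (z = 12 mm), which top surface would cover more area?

Layer 25 (z = 6.25): the r=7.5 cylinder gives a regular 6-gon of circumradius 7.5 (constant along its height) (area = (6/2)·7.500²·sin(360°/6) = 146.14 mm²); the cube at (15, 13) is present — its section is the full 24.5×7 rectangle (area 171.50 mm²); Combining (union): the 2 present regions are separate (no shared area or edge), so areas and boundary lengths simply add and each stays a separate island — area = 317.64 mm²; the cube at (7, 5) is not intersected at this z (z outside [8.5, 33]); After the difference (first − rest): none of the subtracted shapes is present at this height, so that combined region is unchanged — area = 317.64 mm². So its area = 317.64 mm². Layer 48 (z = 12): the cylinder is not intersected at this z (z outside [0, 11.5]); the cube at (15, 13) (footprint 24.5×7) is included at this height (area 171.50 mm²); Taking the union: only the 24.5×7 cube at (15, 13) is present, so the union is just that shape — area = 171.50 mm²; the cube at (7, 5) (footprint 17×4) is included at this height (area 68.00 mm²); Subtracting the remaining from the first: starting from the result so far (171.50 mm²), the 17×4 cube at (7, 5) misses the remaining region (no effect) — area = 171.50 mm². So its area = 171.50 mm². Layer 25 is larger (317.64 vs 171.50 mm²).

layer 25 (z = 6.25 mm)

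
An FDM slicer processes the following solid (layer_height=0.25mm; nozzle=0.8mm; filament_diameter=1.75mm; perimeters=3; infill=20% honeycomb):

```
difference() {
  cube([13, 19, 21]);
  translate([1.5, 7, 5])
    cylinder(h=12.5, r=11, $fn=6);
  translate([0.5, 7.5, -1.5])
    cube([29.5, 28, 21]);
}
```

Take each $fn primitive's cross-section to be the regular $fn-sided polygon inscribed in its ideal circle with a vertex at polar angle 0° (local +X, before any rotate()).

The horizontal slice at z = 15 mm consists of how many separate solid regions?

2

At z = 15 mm: the 13×19 cube contributes its full rectangle; the r=11 cylinder at (1.5, 7) contributes a regular 6-gon of circumradius 11; the 29.5×28 cube at (0.5, 7.5) contributes its full rectangle; Subtracting the remaining from the first: starting from the 13×19 cube, the r=11 cylinder at (1.5, 7) partially overlaps it — only the 166.24 mm² overlap (of its 314.37 mm²) is removed, clipping the outline; the 29.5×28 cube at (0.5, 7.5) partially overlaps it — only the 61.56 mm² overlap (of its 826.00 mm²) is removed, clipping the outline — 2 connected regions. The result has 2 disconnected regions.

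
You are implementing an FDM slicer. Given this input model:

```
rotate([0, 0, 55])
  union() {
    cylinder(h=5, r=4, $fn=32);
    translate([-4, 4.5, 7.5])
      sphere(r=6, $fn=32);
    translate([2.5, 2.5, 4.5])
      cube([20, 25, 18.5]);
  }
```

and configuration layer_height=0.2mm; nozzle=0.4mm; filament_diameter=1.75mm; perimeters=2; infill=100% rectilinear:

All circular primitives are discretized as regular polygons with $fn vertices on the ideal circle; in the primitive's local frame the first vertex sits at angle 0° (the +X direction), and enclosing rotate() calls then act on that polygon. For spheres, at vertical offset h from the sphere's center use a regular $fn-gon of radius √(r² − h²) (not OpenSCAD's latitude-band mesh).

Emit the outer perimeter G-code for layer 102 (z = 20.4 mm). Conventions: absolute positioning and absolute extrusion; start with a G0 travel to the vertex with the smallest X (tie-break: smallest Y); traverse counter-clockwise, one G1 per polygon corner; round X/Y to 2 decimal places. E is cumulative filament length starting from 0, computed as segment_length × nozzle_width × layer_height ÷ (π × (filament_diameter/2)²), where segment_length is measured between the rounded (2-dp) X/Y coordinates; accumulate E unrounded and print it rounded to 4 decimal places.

At z = 20.4 mm: the cylinder is absent (z outside [0, 5]); the sphere at (-4, 4.5) does not reach this height (|z−center|=12.900 > r=6); the cube at (2.5, 2.5) (footprint 20×25) is included at this height; Merging all regions: only the 20×25 cube at (2.5, 2.5) is present, so the union is just that shape — 1 connected region; (whole slice rotated 55° about Z — lengths, areas and connectivity unchanged). The outline is a single polygon with 4 vertices. Extrusion per mm of travel: 0.4 × 0.2 / (π × 0.875²) = 0.033260. Accumulating E over each segment gives final E = 2.9933.

G0 X-21.09 Y17.82 Z20.40
G1 X-0.61 Y3.48 E0.8315
G1 X10.86 Y19.86 E1.4966
G1 X-9.62 Y34.20 E2.3282
G1 X-21.09 Y17.82 E2.9933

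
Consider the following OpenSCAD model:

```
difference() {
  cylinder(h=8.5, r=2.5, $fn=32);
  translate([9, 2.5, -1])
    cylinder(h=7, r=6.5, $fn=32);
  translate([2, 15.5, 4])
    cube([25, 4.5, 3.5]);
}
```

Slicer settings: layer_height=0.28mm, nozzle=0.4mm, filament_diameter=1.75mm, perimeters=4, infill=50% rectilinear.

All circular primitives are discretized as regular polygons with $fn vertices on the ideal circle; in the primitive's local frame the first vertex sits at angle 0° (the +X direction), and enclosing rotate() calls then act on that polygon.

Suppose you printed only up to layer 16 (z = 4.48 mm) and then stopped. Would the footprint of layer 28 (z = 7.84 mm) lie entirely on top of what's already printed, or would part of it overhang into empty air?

Compare the two slices. At z = 4.48: the r=2.5 cylinder contributes a regular 32-gon of circumradius 2.5 (area = (32/2)·2.500²·sin(360°/32) = 19.51 mm²); the r=6.5 cylinder at (9, 2.5) contributes a regular 32-gon of circumradius 6.5 (area = (32/2)·6.500²·sin(360°/32) = 131.88 mm²); the cube at (2, 15.5) (footprint 25×4.5) is included at this height (area 112.50 mm²); Taking the first minus the rest: starting from the r=2.5 cylinder (19.51 mm²), the r=6.5 cylinder at (9, 2.5) misses the remaining region (no effect); the 25×4.5 cube at (2, 15.5) misses the remaining region (no effect) — area = 19.51 mm². At z = 7.84: the r=2.5 cylinder gives a regular 32-gon of circumradius 2.5 (constant along its height) (area = (32/2)·2.500²·sin(360°/32) = 19.51 mm²); the cylinder at (9, 2.5) does not reach this height (z outside [-1, 6]); the cube at (2, 15.5) is not intersected at this z (z outside [4, 7.5]); Subtracting the remaining from the first: none of the subtracted shapes is present at this height, so the r=2.5 cylinder is unchanged — area = 19.51 mm². Checking containment: the cross-section at z = 7.84 is a subset of the cross-section at z = 4.48.

entirely on top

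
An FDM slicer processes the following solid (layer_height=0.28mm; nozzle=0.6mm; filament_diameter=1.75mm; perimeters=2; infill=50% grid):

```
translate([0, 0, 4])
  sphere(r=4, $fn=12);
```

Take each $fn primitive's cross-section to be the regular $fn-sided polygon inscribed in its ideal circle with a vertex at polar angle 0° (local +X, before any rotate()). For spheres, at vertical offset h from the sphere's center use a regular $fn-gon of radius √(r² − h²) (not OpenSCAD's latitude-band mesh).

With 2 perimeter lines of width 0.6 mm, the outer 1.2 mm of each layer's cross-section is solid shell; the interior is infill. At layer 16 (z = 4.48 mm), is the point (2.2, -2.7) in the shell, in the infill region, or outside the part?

At z = 4.48 mm: the r=4 sphere slices to a regular 12-gon of circumradius 3.971 (√(r²−h²) with h=0.48 from center). Overall, the cross-section is a single solid region. The nearest boundary edge runs (1.99, -3.44)→(3.44, -1.99); distance from the point to it = 0.37 mm. The point is inside the cross-section, 0.37 mm from the nearest boundary — within the 1.2 mm shell band (2 × 0.6).

shell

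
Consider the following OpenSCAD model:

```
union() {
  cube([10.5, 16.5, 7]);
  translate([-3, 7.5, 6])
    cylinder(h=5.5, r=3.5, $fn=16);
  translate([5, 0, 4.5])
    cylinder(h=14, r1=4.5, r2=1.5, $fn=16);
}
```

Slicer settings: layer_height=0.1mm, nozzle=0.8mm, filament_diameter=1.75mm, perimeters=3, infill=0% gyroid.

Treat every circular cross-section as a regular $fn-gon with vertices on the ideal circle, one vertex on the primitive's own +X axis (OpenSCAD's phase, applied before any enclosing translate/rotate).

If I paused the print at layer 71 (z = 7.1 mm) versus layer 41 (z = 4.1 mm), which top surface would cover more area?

Layer 71 (z = 7.1): the cube does not reach this height (z outside [0, 7]); the r=3.5 cylinder at (-3, 7.5) gives a regular 16-gon of circumradius 3.5 (constant along its height) (area = (16/2)·3.500²·sin(360°/16) = 37.50 mm²); the cone at (5, 0): at t=0.186 of its height the radius interpolates to r₁+(r₂−r₁)t = 3.943, giving a regular 16-gon of that circumradius (area = (16/2)·3.943²·sin(360°/16) = 47.59 mm²); Combining (union): the 2 present regions are separate (no shared area or edge), so areas and boundary lengths simply add and each stays a separate island — area = 85.10 mm². So its area = 85.10 mm². Layer 41 (z = 4.1): the 10.5×16.5 cube contributes its full rectangle (area 173.25 mm²); the cylinder at (-3, 7.5) is absent (z outside [6, 11.5]); the cone at (5, 0) is not intersected at this z (z outside [4.5, 18.5]); Taking the union: only the 10.5×16.5 cube is present, so the union is just that shape — area = 173.25 mm². So its area = 173.25 mm². Layer 41 is larger (173.25 vs 85.10 mm²).

layer 41 (z = 4.1 mm)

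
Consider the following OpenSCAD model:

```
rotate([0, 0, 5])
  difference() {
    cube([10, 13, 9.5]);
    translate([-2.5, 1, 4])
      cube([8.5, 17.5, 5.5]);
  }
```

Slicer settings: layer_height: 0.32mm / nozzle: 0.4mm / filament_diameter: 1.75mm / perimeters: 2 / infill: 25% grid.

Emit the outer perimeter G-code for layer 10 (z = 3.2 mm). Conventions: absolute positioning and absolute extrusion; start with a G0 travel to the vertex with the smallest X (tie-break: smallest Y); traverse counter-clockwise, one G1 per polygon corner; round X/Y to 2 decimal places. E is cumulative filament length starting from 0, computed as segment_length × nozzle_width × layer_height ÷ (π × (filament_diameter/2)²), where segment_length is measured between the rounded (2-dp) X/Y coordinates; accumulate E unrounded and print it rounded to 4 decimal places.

G0 X-1.13 Y12.95 Z3.20
G1 X0.00 Y0.00 E0.6918
G1 X9.96 Y0.87 E1.2238
G1 X8.83 Y13.82 E1.9156
G1 X-1.13 Y12.95 E2.4476

At z = 3.2 mm: the 10×13 cube contributes its full rectangle; the cube at (-2.5, 1) is absent (z outside [4, 9.5]); Taking the first minus the rest: none of the subtracted shapes is present at this height, so the 10×13 cube is unchanged — 1 connected region; (whole slice rotated 5° about Z — lengths, areas and connectivity unchanged). The outline is a single polygon with 4 vertices. Extrusion per mm of travel: 0.4 × 0.32 / (π × 0.875²) = 0.053216. Accumulating E over each segment gives final E = 2.4476.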